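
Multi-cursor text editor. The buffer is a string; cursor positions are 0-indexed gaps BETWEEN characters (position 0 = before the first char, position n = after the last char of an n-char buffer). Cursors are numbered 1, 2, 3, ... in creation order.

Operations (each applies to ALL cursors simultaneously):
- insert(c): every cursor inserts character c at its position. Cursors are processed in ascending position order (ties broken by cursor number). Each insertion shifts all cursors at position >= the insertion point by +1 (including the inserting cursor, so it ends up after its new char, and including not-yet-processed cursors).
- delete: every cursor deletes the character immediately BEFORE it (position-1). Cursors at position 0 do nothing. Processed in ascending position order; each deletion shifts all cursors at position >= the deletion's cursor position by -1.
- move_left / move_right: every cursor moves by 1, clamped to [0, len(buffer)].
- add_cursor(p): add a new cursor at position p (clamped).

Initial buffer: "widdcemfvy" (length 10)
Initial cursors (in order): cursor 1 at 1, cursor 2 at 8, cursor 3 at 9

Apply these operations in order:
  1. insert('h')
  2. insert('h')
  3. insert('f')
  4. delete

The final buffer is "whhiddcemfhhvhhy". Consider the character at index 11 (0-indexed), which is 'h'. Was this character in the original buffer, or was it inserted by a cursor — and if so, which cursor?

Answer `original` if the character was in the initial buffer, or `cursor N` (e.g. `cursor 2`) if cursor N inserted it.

Answer: cursor 2

Derivation:
After op 1 (insert('h')): buffer="whiddcemfhvhy" (len 13), cursors c1@2 c2@10 c3@12, authorship .1.......2.3.
After op 2 (insert('h')): buffer="whhiddcemfhhvhhy" (len 16), cursors c1@3 c2@12 c3@15, authorship .11.......22.33.
After op 3 (insert('f')): buffer="whhfiddcemfhhfvhhfy" (len 19), cursors c1@4 c2@14 c3@18, authorship .111.......222.333.
After op 4 (delete): buffer="whhiddcemfhhvhhy" (len 16), cursors c1@3 c2@12 c3@15, authorship .11.......22.33.
Authorship (.=original, N=cursor N): . 1 1 . . . . . . . 2 2 . 3 3 .
Index 11: author = 2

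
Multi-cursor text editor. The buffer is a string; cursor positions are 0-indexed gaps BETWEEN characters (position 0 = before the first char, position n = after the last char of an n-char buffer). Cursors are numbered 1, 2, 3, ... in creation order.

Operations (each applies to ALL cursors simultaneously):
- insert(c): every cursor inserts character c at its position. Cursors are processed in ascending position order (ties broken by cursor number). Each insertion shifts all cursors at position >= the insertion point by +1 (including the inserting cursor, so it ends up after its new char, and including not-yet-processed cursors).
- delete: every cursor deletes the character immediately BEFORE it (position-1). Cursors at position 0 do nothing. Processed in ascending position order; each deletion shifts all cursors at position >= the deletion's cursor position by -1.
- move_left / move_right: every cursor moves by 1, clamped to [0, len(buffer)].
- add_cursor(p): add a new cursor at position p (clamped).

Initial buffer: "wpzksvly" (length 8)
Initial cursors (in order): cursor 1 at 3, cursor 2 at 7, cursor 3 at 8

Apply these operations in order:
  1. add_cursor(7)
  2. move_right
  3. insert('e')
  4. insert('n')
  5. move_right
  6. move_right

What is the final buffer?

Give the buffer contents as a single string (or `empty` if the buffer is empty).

After op 1 (add_cursor(7)): buffer="wpzksvly" (len 8), cursors c1@3 c2@7 c4@7 c3@8, authorship ........
After op 2 (move_right): buffer="wpzksvly" (len 8), cursors c1@4 c2@8 c3@8 c4@8, authorship ........
After op 3 (insert('e')): buffer="wpzkesvlyeee" (len 12), cursors c1@5 c2@12 c3@12 c4@12, authorship ....1....234
After op 4 (insert('n')): buffer="wpzkensvlyeeennn" (len 16), cursors c1@6 c2@16 c3@16 c4@16, authorship ....11....234234
After op 5 (move_right): buffer="wpzkensvlyeeennn" (len 16), cursors c1@7 c2@16 c3@16 c4@16, authorship ....11....234234
After op 6 (move_right): buffer="wpzkensvlyeeennn" (len 16), cursors c1@8 c2@16 c3@16 c4@16, authorship ....11....234234

Answer: wpzkensvlyeeennn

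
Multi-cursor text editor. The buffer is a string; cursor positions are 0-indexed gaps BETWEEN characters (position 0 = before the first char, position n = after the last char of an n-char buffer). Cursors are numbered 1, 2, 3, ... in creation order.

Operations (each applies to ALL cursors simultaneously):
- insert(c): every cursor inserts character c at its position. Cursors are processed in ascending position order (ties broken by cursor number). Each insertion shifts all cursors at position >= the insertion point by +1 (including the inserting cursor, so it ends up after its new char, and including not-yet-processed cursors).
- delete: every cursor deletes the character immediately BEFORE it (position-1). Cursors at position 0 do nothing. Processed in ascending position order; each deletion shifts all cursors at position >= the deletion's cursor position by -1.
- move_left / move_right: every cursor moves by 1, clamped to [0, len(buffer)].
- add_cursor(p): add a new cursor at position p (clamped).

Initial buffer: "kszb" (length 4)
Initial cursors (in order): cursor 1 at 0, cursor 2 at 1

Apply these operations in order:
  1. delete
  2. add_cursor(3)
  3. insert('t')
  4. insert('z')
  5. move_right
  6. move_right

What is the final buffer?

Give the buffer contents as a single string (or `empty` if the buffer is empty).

Answer: ttzzszbtz

Derivation:
After op 1 (delete): buffer="szb" (len 3), cursors c1@0 c2@0, authorship ...
After op 2 (add_cursor(3)): buffer="szb" (len 3), cursors c1@0 c2@0 c3@3, authorship ...
After op 3 (insert('t')): buffer="ttszbt" (len 6), cursors c1@2 c2@2 c3@6, authorship 12...3
After op 4 (insert('z')): buffer="ttzzszbtz" (len 9), cursors c1@4 c2@4 c3@9, authorship 1212...33
After op 5 (move_right): buffer="ttzzszbtz" (len 9), cursors c1@5 c2@5 c3@9, authorship 1212...33
After op 6 (move_right): buffer="ttzzszbtz" (len 9), cursors c1@6 c2@6 c3@9, authorship 1212...33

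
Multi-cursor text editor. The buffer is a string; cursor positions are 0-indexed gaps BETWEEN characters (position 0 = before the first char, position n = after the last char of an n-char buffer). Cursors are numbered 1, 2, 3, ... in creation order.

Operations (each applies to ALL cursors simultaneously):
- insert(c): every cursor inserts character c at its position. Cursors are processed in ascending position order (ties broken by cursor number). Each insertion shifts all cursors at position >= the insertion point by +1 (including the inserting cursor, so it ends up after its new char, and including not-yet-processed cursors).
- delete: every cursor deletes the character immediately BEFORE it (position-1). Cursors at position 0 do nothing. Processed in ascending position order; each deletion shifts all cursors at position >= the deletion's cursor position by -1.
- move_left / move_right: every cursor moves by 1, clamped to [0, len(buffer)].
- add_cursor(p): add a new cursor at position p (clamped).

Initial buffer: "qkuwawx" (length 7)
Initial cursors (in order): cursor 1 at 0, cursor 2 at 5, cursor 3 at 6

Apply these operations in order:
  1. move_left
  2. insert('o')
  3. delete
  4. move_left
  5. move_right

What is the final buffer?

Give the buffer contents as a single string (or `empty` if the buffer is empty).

Answer: qkuwawx

Derivation:
After op 1 (move_left): buffer="qkuwawx" (len 7), cursors c1@0 c2@4 c3@5, authorship .......
After op 2 (insert('o')): buffer="oqkuwoaowx" (len 10), cursors c1@1 c2@6 c3@8, authorship 1....2.3..
After op 3 (delete): buffer="qkuwawx" (len 7), cursors c1@0 c2@4 c3@5, authorship .......
After op 4 (move_left): buffer="qkuwawx" (len 7), cursors c1@0 c2@3 c3@4, authorship .......
After op 5 (move_right): buffer="qkuwawx" (len 7), cursors c1@1 c2@4 c3@5, authorship .......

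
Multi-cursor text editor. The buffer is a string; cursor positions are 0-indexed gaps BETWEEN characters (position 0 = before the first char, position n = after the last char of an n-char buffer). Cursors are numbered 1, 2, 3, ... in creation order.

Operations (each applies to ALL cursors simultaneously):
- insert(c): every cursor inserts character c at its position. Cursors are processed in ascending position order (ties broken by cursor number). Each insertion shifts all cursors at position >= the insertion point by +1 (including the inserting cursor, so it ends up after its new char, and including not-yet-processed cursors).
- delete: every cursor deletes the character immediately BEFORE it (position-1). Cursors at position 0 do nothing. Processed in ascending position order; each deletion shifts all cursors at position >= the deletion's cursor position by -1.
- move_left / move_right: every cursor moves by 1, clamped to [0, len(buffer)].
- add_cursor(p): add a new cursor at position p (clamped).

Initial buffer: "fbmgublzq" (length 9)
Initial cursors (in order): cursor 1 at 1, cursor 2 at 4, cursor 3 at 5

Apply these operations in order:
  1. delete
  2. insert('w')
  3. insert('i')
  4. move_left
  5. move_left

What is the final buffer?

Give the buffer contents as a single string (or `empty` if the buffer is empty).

After op 1 (delete): buffer="bmblzq" (len 6), cursors c1@0 c2@2 c3@2, authorship ......
After op 2 (insert('w')): buffer="wbmwwblzq" (len 9), cursors c1@1 c2@5 c3@5, authorship 1..23....
After op 3 (insert('i')): buffer="wibmwwiiblzq" (len 12), cursors c1@2 c2@8 c3@8, authorship 11..2323....
After op 4 (move_left): buffer="wibmwwiiblzq" (len 12), cursors c1@1 c2@7 c3@7, authorship 11..2323....
After op 5 (move_left): buffer="wibmwwiiblzq" (len 12), cursors c1@0 c2@6 c3@6, authorship 11..2323....

Answer: wibmwwiiblzq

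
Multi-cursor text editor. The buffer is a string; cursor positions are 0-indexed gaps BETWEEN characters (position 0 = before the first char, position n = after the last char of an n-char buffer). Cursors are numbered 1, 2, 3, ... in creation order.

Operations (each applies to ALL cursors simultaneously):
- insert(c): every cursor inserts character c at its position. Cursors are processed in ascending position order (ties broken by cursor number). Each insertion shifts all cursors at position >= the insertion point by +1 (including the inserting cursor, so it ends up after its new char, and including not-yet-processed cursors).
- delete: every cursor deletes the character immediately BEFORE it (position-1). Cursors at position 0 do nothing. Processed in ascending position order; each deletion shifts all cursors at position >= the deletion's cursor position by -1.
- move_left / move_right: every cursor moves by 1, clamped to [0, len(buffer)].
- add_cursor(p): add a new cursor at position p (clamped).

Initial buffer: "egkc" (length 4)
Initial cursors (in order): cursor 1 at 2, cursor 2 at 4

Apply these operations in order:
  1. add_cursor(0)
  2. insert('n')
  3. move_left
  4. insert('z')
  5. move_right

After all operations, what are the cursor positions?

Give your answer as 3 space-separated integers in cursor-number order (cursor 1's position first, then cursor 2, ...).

Answer: 6 10 2

Derivation:
After op 1 (add_cursor(0)): buffer="egkc" (len 4), cursors c3@0 c1@2 c2@4, authorship ....
After op 2 (insert('n')): buffer="negnkcn" (len 7), cursors c3@1 c1@4 c2@7, authorship 3..1..2
After op 3 (move_left): buffer="negnkcn" (len 7), cursors c3@0 c1@3 c2@6, authorship 3..1..2
After op 4 (insert('z')): buffer="znegznkczn" (len 10), cursors c3@1 c1@5 c2@9, authorship 33..11..22
After op 5 (move_right): buffer="znegznkczn" (len 10), cursors c3@2 c1@6 c2@10, authorship 33..11..22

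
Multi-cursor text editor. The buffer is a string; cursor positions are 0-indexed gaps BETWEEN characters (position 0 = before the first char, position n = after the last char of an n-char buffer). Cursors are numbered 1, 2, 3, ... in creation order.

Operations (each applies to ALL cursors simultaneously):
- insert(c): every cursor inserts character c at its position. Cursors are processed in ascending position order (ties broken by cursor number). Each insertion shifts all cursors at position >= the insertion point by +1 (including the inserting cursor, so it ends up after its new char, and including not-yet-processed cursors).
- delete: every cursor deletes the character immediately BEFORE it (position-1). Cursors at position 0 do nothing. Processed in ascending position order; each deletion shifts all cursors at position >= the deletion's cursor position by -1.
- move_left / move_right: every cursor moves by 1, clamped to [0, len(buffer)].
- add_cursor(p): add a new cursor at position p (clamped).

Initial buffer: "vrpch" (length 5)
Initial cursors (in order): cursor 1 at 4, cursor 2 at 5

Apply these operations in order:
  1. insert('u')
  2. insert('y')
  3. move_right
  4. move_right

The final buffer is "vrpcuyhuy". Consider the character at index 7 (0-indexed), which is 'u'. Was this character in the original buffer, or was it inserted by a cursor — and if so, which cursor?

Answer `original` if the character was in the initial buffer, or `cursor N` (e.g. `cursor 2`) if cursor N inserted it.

After op 1 (insert('u')): buffer="vrpcuhu" (len 7), cursors c1@5 c2@7, authorship ....1.2
After op 2 (insert('y')): buffer="vrpcuyhuy" (len 9), cursors c1@6 c2@9, authorship ....11.22
After op 3 (move_right): buffer="vrpcuyhuy" (len 9), cursors c1@7 c2@9, authorship ....11.22
After op 4 (move_right): buffer="vrpcuyhuy" (len 9), cursors c1@8 c2@9, authorship ....11.22
Authorship (.=original, N=cursor N): . . . . 1 1 . 2 2
Index 7: author = 2

Answer: cursor 2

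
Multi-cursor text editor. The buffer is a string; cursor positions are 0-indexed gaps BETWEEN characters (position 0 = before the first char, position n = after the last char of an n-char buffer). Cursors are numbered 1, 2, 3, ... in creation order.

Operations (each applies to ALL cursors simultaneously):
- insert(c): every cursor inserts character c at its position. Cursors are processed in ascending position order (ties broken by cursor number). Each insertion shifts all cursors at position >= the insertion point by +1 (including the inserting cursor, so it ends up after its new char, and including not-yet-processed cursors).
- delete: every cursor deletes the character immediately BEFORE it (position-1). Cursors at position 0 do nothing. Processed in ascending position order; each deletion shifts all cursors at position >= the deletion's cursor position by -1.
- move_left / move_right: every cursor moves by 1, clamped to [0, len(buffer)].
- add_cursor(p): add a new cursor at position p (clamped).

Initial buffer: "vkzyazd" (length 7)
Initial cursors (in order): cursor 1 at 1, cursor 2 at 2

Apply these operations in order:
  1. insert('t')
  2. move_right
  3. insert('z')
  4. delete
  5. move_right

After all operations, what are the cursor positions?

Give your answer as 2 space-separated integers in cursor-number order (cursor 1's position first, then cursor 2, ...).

Answer: 4 6

Derivation:
After op 1 (insert('t')): buffer="vtktzyazd" (len 9), cursors c1@2 c2@4, authorship .1.2.....
After op 2 (move_right): buffer="vtktzyazd" (len 9), cursors c1@3 c2@5, authorship .1.2.....
After op 3 (insert('z')): buffer="vtkztzzyazd" (len 11), cursors c1@4 c2@7, authorship .1.12.2....
After op 4 (delete): buffer="vtktzyazd" (len 9), cursors c1@3 c2@5, authorship .1.2.....
After op 5 (move_right): buffer="vtktzyazd" (len 9), cursors c1@4 c2@6, authorship .1.2.....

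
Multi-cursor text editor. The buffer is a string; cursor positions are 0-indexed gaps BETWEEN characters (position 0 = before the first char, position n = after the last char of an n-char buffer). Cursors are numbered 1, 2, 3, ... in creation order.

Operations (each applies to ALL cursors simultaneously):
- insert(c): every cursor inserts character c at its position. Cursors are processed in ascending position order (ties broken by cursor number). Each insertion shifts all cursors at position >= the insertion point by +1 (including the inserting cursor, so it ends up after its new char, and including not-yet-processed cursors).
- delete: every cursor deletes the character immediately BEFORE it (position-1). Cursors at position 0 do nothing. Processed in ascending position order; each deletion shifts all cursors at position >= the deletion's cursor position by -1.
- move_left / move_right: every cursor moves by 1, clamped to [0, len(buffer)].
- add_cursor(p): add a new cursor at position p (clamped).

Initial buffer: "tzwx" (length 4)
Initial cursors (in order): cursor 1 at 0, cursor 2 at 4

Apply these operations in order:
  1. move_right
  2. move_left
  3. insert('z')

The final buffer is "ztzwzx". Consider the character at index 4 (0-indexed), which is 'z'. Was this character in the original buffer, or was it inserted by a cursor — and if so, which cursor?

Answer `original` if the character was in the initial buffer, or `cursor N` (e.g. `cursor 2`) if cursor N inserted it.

Answer: cursor 2

Derivation:
After op 1 (move_right): buffer="tzwx" (len 4), cursors c1@1 c2@4, authorship ....
After op 2 (move_left): buffer="tzwx" (len 4), cursors c1@0 c2@3, authorship ....
After op 3 (insert('z')): buffer="ztzwzx" (len 6), cursors c1@1 c2@5, authorship 1...2.
Authorship (.=original, N=cursor N): 1 . . . 2 .
Index 4: author = 2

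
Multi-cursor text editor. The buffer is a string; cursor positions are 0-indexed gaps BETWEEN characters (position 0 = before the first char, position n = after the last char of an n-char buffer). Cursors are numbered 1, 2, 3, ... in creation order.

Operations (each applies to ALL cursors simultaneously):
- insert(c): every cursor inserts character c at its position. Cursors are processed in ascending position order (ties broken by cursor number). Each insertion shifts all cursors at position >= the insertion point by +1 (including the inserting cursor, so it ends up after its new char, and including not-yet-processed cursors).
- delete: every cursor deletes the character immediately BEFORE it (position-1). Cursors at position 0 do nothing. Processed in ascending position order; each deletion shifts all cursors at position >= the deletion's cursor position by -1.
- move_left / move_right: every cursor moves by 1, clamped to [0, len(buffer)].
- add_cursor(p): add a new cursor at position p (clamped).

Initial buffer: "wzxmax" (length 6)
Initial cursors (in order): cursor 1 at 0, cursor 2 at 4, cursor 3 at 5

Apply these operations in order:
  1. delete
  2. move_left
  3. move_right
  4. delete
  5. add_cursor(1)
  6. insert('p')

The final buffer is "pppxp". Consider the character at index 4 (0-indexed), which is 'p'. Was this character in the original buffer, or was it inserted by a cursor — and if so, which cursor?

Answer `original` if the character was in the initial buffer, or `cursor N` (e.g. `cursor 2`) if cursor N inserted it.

After op 1 (delete): buffer="wzxx" (len 4), cursors c1@0 c2@3 c3@3, authorship ....
After op 2 (move_left): buffer="wzxx" (len 4), cursors c1@0 c2@2 c3@2, authorship ....
After op 3 (move_right): buffer="wzxx" (len 4), cursors c1@1 c2@3 c3@3, authorship ....
After op 4 (delete): buffer="x" (len 1), cursors c1@0 c2@0 c3@0, authorship .
After op 5 (add_cursor(1)): buffer="x" (len 1), cursors c1@0 c2@0 c3@0 c4@1, authorship .
After op 6 (insert('p')): buffer="pppxp" (len 5), cursors c1@3 c2@3 c3@3 c4@5, authorship 123.4
Authorship (.=original, N=cursor N): 1 2 3 . 4
Index 4: author = 4

Answer: cursor 4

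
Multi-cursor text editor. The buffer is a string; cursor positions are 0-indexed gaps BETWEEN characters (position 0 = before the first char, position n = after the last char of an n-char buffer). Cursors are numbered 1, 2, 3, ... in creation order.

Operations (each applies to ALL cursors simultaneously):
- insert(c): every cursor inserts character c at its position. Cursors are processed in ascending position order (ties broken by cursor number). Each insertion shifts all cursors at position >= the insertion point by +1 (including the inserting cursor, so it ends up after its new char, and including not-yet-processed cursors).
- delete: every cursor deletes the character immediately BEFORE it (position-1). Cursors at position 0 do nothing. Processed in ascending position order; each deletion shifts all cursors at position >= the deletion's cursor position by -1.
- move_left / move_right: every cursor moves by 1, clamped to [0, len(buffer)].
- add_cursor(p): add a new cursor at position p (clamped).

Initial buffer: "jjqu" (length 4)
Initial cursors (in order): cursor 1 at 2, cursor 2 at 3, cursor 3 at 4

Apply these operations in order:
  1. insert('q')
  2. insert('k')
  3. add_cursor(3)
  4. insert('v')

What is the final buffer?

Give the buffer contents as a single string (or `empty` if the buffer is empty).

Answer: jjqvkvqqkvuqkv

Derivation:
After op 1 (insert('q')): buffer="jjqqquq" (len 7), cursors c1@3 c2@5 c3@7, authorship ..1.2.3
After op 2 (insert('k')): buffer="jjqkqqkuqk" (len 10), cursors c1@4 c2@7 c3@10, authorship ..11.22.33
After op 3 (add_cursor(3)): buffer="jjqkqqkuqk" (len 10), cursors c4@3 c1@4 c2@7 c3@10, authorship ..11.22.33
After op 4 (insert('v')): buffer="jjqvkvqqkvuqkv" (len 14), cursors c4@4 c1@6 c2@10 c3@14, authorship ..1411.222.333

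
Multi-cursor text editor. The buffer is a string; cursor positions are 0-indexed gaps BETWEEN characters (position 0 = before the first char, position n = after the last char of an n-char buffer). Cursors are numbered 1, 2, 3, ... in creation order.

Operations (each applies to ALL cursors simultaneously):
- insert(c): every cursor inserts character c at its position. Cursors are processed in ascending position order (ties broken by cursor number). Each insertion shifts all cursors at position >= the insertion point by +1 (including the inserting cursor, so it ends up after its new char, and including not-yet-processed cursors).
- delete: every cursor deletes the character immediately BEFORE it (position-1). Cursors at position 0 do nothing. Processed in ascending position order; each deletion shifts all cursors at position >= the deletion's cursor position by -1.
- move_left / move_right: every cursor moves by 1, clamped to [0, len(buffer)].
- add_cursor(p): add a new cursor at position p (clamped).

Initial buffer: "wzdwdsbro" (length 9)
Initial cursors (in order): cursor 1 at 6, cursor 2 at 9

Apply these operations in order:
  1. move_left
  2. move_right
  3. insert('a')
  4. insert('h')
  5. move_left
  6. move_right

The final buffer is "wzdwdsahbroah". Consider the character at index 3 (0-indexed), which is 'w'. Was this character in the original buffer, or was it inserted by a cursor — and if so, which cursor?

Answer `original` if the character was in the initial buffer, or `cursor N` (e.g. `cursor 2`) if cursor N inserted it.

After op 1 (move_left): buffer="wzdwdsbro" (len 9), cursors c1@5 c2@8, authorship .........
After op 2 (move_right): buffer="wzdwdsbro" (len 9), cursors c1@6 c2@9, authorship .........
After op 3 (insert('a')): buffer="wzdwdsabroa" (len 11), cursors c1@7 c2@11, authorship ......1...2
After op 4 (insert('h')): buffer="wzdwdsahbroah" (len 13), cursors c1@8 c2@13, authorship ......11...22
After op 5 (move_left): buffer="wzdwdsahbroah" (len 13), cursors c1@7 c2@12, authorship ......11...22
After op 6 (move_right): buffer="wzdwdsahbroah" (len 13), cursors c1@8 c2@13, authorship ......11...22
Authorship (.=original, N=cursor N): . . . . . . 1 1 . . . 2 2
Index 3: author = original

Answer: original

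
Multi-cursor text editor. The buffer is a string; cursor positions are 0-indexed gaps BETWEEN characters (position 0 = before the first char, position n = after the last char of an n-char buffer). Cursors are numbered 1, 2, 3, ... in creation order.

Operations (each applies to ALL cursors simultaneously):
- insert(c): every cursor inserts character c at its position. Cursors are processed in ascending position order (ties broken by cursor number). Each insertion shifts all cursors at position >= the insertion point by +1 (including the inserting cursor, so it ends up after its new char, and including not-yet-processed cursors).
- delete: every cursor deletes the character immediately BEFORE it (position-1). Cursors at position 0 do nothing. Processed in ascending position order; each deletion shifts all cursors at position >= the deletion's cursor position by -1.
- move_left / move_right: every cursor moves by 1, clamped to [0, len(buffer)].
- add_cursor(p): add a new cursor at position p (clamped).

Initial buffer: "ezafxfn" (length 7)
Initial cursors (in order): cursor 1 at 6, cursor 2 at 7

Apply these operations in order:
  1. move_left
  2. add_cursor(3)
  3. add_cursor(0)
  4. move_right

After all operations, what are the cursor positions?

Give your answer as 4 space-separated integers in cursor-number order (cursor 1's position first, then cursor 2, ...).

After op 1 (move_left): buffer="ezafxfn" (len 7), cursors c1@5 c2@6, authorship .......
After op 2 (add_cursor(3)): buffer="ezafxfn" (len 7), cursors c3@3 c1@5 c2@6, authorship .......
After op 3 (add_cursor(0)): buffer="ezafxfn" (len 7), cursors c4@0 c3@3 c1@5 c2@6, authorship .......
After op 4 (move_right): buffer="ezafxfn" (len 7), cursors c4@1 c3@4 c1@6 c2@7, authorship .......

Answer: 6 7 4 1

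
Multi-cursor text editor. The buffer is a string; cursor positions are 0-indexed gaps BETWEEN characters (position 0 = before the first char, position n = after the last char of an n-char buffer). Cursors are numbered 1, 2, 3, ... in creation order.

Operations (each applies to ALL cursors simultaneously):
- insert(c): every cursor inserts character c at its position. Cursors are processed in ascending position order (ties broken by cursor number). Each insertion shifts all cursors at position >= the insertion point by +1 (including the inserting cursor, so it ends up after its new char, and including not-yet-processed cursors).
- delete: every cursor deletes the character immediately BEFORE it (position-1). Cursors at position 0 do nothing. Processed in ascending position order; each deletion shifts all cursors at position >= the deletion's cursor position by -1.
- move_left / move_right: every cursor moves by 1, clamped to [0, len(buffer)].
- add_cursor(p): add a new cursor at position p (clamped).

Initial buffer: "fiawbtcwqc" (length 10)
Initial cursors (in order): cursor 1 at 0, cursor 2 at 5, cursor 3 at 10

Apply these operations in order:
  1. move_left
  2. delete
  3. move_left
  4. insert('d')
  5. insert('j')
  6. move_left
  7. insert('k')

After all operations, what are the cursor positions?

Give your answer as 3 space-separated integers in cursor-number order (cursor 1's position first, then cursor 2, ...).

After op 1 (move_left): buffer="fiawbtcwqc" (len 10), cursors c1@0 c2@4 c3@9, authorship ..........
After op 2 (delete): buffer="fiabtcwc" (len 8), cursors c1@0 c2@3 c3@7, authorship ........
After op 3 (move_left): buffer="fiabtcwc" (len 8), cursors c1@0 c2@2 c3@6, authorship ........
After op 4 (insert('d')): buffer="dfidabtcdwc" (len 11), cursors c1@1 c2@4 c3@9, authorship 1..2....3..
After op 5 (insert('j')): buffer="djfidjabtcdjwc" (len 14), cursors c1@2 c2@6 c3@12, authorship 11..22....33..
After op 6 (move_left): buffer="djfidjabtcdjwc" (len 14), cursors c1@1 c2@5 c3@11, authorship 11..22....33..
After op 7 (insert('k')): buffer="dkjfidkjabtcdkjwc" (len 17), cursors c1@2 c2@7 c3@14, authorship 111..222....333..

Answer: 2 7 14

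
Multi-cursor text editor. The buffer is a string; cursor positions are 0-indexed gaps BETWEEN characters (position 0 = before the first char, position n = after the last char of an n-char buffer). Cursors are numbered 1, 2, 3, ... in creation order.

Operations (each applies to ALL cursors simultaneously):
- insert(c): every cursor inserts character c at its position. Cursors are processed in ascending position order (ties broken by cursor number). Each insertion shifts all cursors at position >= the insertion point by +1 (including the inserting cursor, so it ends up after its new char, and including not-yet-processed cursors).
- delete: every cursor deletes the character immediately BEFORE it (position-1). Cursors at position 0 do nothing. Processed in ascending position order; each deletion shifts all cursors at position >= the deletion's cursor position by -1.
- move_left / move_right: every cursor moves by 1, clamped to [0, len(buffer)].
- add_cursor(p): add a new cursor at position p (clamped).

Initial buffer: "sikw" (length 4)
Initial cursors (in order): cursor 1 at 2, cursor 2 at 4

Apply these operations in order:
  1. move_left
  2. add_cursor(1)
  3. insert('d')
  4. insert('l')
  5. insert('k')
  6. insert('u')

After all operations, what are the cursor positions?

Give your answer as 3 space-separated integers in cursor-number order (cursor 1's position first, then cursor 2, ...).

Answer: 9 15 9

Derivation:
After op 1 (move_left): buffer="sikw" (len 4), cursors c1@1 c2@3, authorship ....
After op 2 (add_cursor(1)): buffer="sikw" (len 4), cursors c1@1 c3@1 c2@3, authorship ....
After op 3 (insert('d')): buffer="sddikdw" (len 7), cursors c1@3 c3@3 c2@6, authorship .13..2.
After op 4 (insert('l')): buffer="sddllikdlw" (len 10), cursors c1@5 c3@5 c2@9, authorship .1313..22.
After op 5 (insert('k')): buffer="sddllkkikdlkw" (len 13), cursors c1@7 c3@7 c2@12, authorship .131313..222.
After op 6 (insert('u')): buffer="sddllkkuuikdlkuw" (len 16), cursors c1@9 c3@9 c2@15, authorship .13131313..2222.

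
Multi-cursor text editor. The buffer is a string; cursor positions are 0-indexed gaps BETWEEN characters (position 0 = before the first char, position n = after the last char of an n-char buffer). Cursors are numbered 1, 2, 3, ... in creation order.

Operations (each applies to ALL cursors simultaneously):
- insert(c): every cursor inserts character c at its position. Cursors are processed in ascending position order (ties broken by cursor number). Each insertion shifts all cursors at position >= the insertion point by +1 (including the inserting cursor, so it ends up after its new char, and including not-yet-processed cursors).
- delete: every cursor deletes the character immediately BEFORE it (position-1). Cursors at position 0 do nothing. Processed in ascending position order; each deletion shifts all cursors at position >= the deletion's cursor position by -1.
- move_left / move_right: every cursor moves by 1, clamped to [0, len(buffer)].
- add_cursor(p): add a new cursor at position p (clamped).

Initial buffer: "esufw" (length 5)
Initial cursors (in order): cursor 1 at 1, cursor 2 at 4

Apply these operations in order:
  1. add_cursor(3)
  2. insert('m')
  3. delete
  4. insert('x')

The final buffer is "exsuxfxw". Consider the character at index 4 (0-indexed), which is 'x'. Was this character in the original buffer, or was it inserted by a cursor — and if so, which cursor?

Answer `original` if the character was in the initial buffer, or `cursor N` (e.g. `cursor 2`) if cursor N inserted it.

Answer: cursor 3

Derivation:
After op 1 (add_cursor(3)): buffer="esufw" (len 5), cursors c1@1 c3@3 c2@4, authorship .....
After op 2 (insert('m')): buffer="emsumfmw" (len 8), cursors c1@2 c3@5 c2@7, authorship .1..3.2.
After op 3 (delete): buffer="esufw" (len 5), cursors c1@1 c3@3 c2@4, authorship .....
After op 4 (insert('x')): buffer="exsuxfxw" (len 8), cursors c1@2 c3@5 c2@7, authorship .1..3.2.
Authorship (.=original, N=cursor N): . 1 . . 3 . 2 .
Index 4: author = 3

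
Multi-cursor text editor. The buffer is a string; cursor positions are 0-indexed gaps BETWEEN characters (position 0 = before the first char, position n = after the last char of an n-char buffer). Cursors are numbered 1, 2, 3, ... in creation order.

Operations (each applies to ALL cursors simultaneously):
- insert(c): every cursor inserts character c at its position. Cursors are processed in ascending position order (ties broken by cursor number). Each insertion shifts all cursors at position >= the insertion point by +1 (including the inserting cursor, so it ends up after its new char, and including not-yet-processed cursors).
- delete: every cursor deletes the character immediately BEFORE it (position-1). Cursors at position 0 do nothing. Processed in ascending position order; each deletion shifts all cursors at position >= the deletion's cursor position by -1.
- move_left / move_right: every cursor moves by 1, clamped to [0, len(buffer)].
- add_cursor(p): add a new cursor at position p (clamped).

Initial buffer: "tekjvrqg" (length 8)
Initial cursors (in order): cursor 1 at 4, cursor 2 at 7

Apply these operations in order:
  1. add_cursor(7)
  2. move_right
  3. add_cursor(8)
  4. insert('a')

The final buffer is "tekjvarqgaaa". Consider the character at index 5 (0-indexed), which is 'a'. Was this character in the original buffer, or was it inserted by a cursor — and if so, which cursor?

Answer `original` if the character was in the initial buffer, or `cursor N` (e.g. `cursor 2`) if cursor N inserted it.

After op 1 (add_cursor(7)): buffer="tekjvrqg" (len 8), cursors c1@4 c2@7 c3@7, authorship ........
After op 2 (move_right): buffer="tekjvrqg" (len 8), cursors c1@5 c2@8 c3@8, authorship ........
After op 3 (add_cursor(8)): buffer="tekjvrqg" (len 8), cursors c1@5 c2@8 c3@8 c4@8, authorship ........
After op 4 (insert('a')): buffer="tekjvarqgaaa" (len 12), cursors c1@6 c2@12 c3@12 c4@12, authorship .....1...234
Authorship (.=original, N=cursor N): . . . . . 1 . . . 2 3 4
Index 5: author = 1

Answer: cursor 1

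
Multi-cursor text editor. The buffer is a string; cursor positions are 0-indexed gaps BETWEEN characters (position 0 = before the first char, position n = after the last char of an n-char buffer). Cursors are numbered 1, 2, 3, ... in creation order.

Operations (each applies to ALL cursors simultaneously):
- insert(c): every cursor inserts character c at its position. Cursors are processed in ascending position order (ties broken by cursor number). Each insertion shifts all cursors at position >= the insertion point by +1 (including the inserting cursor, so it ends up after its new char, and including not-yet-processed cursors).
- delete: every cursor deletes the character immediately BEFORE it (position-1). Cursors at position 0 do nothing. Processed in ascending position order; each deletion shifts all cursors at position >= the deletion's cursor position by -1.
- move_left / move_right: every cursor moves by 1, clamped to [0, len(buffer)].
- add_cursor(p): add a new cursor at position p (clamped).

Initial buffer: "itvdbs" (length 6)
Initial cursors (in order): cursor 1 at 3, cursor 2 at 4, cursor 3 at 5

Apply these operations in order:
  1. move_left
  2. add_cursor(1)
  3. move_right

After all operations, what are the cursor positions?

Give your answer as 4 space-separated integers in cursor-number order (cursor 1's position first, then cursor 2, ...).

Answer: 3 4 5 2

Derivation:
After op 1 (move_left): buffer="itvdbs" (len 6), cursors c1@2 c2@3 c3@4, authorship ......
After op 2 (add_cursor(1)): buffer="itvdbs" (len 6), cursors c4@1 c1@2 c2@3 c3@4, authorship ......
After op 3 (move_right): buffer="itvdbs" (len 6), cursors c4@2 c1@3 c2@4 c3@5, authorship ......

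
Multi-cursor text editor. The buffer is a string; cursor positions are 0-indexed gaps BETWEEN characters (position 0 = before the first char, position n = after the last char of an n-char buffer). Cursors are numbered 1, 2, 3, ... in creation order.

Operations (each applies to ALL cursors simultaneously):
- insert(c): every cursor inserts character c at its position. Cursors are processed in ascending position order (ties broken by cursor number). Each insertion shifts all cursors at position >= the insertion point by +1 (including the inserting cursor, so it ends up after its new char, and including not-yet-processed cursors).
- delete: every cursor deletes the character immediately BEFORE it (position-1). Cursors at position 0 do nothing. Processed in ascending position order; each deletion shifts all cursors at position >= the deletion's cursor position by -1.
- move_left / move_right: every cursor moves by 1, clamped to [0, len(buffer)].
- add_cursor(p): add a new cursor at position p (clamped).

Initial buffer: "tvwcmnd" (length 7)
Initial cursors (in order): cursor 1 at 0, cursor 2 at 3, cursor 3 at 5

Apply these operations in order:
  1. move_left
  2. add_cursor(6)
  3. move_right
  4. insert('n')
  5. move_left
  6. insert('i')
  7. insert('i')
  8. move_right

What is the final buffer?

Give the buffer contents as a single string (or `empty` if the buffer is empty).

Answer: tiinvwiincmiinndiin

Derivation:
After op 1 (move_left): buffer="tvwcmnd" (len 7), cursors c1@0 c2@2 c3@4, authorship .......
After op 2 (add_cursor(6)): buffer="tvwcmnd" (len 7), cursors c1@0 c2@2 c3@4 c4@6, authorship .......
After op 3 (move_right): buffer="tvwcmnd" (len 7), cursors c1@1 c2@3 c3@5 c4@7, authorship .......
After op 4 (insert('n')): buffer="tnvwncmnndn" (len 11), cursors c1@2 c2@5 c3@8 c4@11, authorship .1..2..3..4
After op 5 (move_left): buffer="tnvwncmnndn" (len 11), cursors c1@1 c2@4 c3@7 c4@10, authorship .1..2..3..4
After op 6 (insert('i')): buffer="tinvwincminndin" (len 15), cursors c1@2 c2@6 c3@10 c4@14, authorship .11..22..33..44
After op 7 (insert('i')): buffer="tiinvwiincmiinndiin" (len 19), cursors c1@3 c2@8 c3@13 c4@18, authorship .111..222..333..444
After op 8 (move_right): buffer="tiinvwiincmiinndiin" (len 19), cursors c1@4 c2@9 c3@14 c4@19, authorship .111..222..333..444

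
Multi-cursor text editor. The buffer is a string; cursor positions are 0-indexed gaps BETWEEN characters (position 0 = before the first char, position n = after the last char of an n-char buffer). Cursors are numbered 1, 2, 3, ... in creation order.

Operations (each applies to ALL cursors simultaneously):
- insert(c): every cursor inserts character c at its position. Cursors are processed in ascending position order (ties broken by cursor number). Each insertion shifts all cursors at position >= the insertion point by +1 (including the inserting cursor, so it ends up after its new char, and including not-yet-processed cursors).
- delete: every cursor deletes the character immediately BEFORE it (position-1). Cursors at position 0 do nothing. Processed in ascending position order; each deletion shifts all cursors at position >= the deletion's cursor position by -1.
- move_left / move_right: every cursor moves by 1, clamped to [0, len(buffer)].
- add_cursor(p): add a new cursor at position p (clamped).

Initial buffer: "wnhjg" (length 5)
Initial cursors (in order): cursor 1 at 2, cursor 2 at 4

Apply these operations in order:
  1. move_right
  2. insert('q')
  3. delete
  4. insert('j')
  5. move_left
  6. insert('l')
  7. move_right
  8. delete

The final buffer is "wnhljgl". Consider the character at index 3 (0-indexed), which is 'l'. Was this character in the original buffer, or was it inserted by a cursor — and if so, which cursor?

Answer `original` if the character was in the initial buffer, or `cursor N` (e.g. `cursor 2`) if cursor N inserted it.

After op 1 (move_right): buffer="wnhjg" (len 5), cursors c1@3 c2@5, authorship .....
After op 2 (insert('q')): buffer="wnhqjgq" (len 7), cursors c1@4 c2@7, authorship ...1..2
After op 3 (delete): buffer="wnhjg" (len 5), cursors c1@3 c2@5, authorship .....
After op 4 (insert('j')): buffer="wnhjjgj" (len 7), cursors c1@4 c2@7, authorship ...1..2
After op 5 (move_left): buffer="wnhjjgj" (len 7), cursors c1@3 c2@6, authorship ...1..2
After op 6 (insert('l')): buffer="wnhljjglj" (len 9), cursors c1@4 c2@8, authorship ...11..22
After op 7 (move_right): buffer="wnhljjglj" (len 9), cursors c1@5 c2@9, authorship ...11..22
After op 8 (delete): buffer="wnhljgl" (len 7), cursors c1@4 c2@7, authorship ...1..2
Authorship (.=original, N=cursor N): . . . 1 . . 2
Index 3: author = 1

Answer: cursor 1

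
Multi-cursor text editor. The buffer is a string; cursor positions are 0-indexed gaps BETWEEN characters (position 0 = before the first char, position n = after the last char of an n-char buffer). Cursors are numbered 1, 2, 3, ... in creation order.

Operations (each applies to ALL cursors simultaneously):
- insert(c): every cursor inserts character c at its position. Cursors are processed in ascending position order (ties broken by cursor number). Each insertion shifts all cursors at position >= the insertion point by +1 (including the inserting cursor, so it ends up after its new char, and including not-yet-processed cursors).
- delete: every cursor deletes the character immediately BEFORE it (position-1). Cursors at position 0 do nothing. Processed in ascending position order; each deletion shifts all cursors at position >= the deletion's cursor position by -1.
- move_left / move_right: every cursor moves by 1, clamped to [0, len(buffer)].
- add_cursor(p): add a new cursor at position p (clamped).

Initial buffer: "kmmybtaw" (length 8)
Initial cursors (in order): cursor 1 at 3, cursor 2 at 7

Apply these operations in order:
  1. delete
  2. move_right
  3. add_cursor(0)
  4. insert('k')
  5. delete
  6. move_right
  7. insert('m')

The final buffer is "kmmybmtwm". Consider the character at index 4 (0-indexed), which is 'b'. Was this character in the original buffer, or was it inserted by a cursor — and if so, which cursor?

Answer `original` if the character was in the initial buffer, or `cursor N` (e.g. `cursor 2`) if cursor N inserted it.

After op 1 (delete): buffer="kmybtw" (len 6), cursors c1@2 c2@5, authorship ......
After op 2 (move_right): buffer="kmybtw" (len 6), cursors c1@3 c2@6, authorship ......
After op 3 (add_cursor(0)): buffer="kmybtw" (len 6), cursors c3@0 c1@3 c2@6, authorship ......
After op 4 (insert('k')): buffer="kkmykbtwk" (len 9), cursors c3@1 c1@5 c2@9, authorship 3...1...2
After op 5 (delete): buffer="kmybtw" (len 6), cursors c3@0 c1@3 c2@6, authorship ......
After op 6 (move_right): buffer="kmybtw" (len 6), cursors c3@1 c1@4 c2@6, authorship ......
After op 7 (insert('m')): buffer="kmmybmtwm" (len 9), cursors c3@2 c1@6 c2@9, authorship .3...1..2
Authorship (.=original, N=cursor N): . 3 . . . 1 . . 2
Index 4: author = original

Answer: original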